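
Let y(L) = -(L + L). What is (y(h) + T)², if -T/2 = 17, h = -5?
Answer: 576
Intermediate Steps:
T = -34 (T = -2*17 = -34)
y(L) = -2*L
(y(h) + T)² = (-2*(-5) - 34)² = (10 - 34)² = (-24)² = 576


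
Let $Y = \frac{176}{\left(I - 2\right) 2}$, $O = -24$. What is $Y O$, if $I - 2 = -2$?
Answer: $1056$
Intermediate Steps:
$I = 0$ ($I = 2 - 2 = 0$)
$Y = -44$ ($Y = \frac{176}{\left(0 - 2\right) 2} = \frac{176}{\left(-2\right) 2} = \frac{176}{-4} = 176 \left(- \frac{1}{4}\right) = -44$)
$Y O = \left(-44\right) \left(-24\right) = 1056$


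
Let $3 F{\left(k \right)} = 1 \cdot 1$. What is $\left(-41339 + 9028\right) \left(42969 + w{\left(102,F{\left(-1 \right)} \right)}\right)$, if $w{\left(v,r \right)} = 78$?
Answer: $-1390891617$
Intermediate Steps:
$F{\left(k \right)} = \frac{1}{3}$ ($F{\left(k \right)} = \frac{1 \cdot 1}{3} = \frac{1}{3} \cdot 1 = \frac{1}{3}$)
$\left(-41339 + 9028\right) \left(42969 + w{\left(102,F{\left(-1 \right)} \right)}\right) = \left(-41339 + 9028\right) \left(42969 + 78\right) = \left(-32311\right) 43047 = -1390891617$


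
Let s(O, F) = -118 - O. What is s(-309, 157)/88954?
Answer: 191/88954 ≈ 0.0021472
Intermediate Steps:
s(-309, 157)/88954 = (-118 - 1*(-309))/88954 = (-118 + 309)*(1/88954) = 191*(1/88954) = 191/88954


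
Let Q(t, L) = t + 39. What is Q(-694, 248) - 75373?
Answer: -76028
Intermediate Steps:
Q(t, L) = 39 + t
Q(-694, 248) - 75373 = (39 - 694) - 75373 = -655 - 75373 = -76028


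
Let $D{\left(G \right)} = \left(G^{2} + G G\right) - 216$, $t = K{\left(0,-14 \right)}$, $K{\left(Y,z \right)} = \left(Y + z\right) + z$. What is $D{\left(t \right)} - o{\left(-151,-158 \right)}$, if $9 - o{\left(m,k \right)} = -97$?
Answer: $1246$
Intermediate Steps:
$K{\left(Y,z \right)} = Y + 2 z$
$o{\left(m,k \right)} = 106$ ($o{\left(m,k \right)} = 9 - -97 = 9 + 97 = 106$)
$t = -28$ ($t = 0 + 2 \left(-14\right) = 0 - 28 = -28$)
$D{\left(G \right)} = -216 + 2 G^{2}$ ($D{\left(G \right)} = \left(G^{2} + G^{2}\right) - 216 = 2 G^{2} - 216 = -216 + 2 G^{2}$)
$D{\left(t \right)} - o{\left(-151,-158 \right)} = \left(-216 + 2 \left(-28\right)^{2}\right) - 106 = \left(-216 + 2 \cdot 784\right) - 106 = \left(-216 + 1568\right) - 106 = 1352 - 106 = 1246$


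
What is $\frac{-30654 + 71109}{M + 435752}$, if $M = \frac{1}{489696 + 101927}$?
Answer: $\frac{23934108465}{257800905497} \approx 0.092839$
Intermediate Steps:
$M = \frac{1}{591623} \approx 1.6903 \cdot 10^{-6}$
$\frac{-30654 + 71109}{M + 435752} = \frac{-30654 + 71109}{\frac{1}{591623} + 435752} = \frac{40455}{\frac{257800905497}{591623}} = 40455 \cdot \frac{591623}{257800905497} = \frac{23934108465}{257800905497}$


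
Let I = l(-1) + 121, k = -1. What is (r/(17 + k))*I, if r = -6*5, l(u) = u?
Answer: -225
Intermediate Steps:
r = -30
I = 120 (I = -1 + 121 = 120)
(r/(17 + k))*I = -30/(17 - 1)*120 = -30/16*120 = -30*1/16*120 = -15/8*120 = -225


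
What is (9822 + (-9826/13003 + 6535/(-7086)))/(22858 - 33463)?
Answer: -180967438087/195427366218 ≈ -0.92601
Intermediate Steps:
(9822 + (-9826/13003 + 6535/(-7086)))/(22858 - 33463) = (9822 + (-9826*1/13003 + 6535*(-1/7086)))/(-10605) = (9822 + (-9826/13003 - 6535/7086))*(-1/10605) = (9822 - 154601641/92139258)*(-1/10605) = (904837190435/92139258)*(-1/10605) = -180967438087/195427366218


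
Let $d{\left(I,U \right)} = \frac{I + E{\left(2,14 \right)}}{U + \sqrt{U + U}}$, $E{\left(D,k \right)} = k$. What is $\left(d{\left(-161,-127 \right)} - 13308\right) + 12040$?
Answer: $- \frac{54475}{43} + \frac{49 i \sqrt{254}}{5461} \approx -1266.9 + 0.143 i$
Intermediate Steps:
$d{\left(I,U \right)} = \frac{14 + I}{U + \sqrt{2} \sqrt{U}}$ ($d{\left(I,U \right)} = \frac{I + 14}{U + \sqrt{U + U}} = \frac{14 + I}{U + \sqrt{2 U}} = \frac{14 + I}{U + \sqrt{2} \sqrt{U}}$)
$\left(d{\left(-161,-127 \right)} - 13308\right) + 12040 = \left(\frac{14 - 161}{-127 + \sqrt{2} \sqrt{-127}} - 13308\right) + 12040 = \left(\frac{1}{-127 + \sqrt{2} i \sqrt{127}} \left(-147\right) - 13308\right) + 12040 = \left(\frac{1}{-127 + i \sqrt{254}} \left(-147\right) - 13308\right) + 12040 = \left(- \frac{147}{-127 + i \sqrt{254}} - 13308\right) + 12040 = \left(-13308 - \frac{147}{-127 + i \sqrt{254}}\right) + 12040 = -1268 - \frac{147}{-127 + i \sqrt{254}}$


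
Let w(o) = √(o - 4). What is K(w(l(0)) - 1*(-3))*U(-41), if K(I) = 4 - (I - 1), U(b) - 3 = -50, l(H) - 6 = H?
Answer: -94 + 47*√2 ≈ -27.532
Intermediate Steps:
l(H) = 6 + H
w(o) = √(-4 + o)
U(b) = -47 (U(b) = 3 - 50 = -47)
K(I) = 5 - I (K(I) = 4 - (-1 + I) = 4 + (1 - I) = 5 - I)
K(w(l(0)) - 1*(-3))*U(-41) = (5 - (√(-4 + (6 + 0)) - 1*(-3)))*(-47) = (5 - (√(-4 + 6) + 3))*(-47) = (5 - (√2 + 3))*(-47) = (5 - (3 + √2))*(-47) = (5 + (-3 - √2))*(-47) = (2 - √2)*(-47) = -94 + 47*√2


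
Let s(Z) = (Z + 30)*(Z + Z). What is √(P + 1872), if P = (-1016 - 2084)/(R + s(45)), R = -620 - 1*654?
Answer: √2561993/37 ≈ 43.260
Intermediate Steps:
s(Z) = 2*Z*(30 + Z) (s(Z) = (30 + Z)*(2*Z) = 2*Z*(30 + Z))
R = -1274 (R = -620 - 654 = -1274)
P = -775/1369 (P = (-1016 - 2084)/(-1274 + 2*45*(30 + 45)) = -3100/(-1274 + 2*45*75) = -3100/(-1274 + 6750) = -3100/5476 = -3100*1/5476 = -775/1369 ≈ -0.56611)
√(P + 1872) = √(-775/1369 + 1872) = √(2561993/1369) = √2561993/37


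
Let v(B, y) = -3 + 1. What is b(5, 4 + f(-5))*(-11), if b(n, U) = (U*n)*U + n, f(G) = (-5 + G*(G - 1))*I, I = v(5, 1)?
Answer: -116435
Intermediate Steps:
v(B, y) = -2
I = -2
f(G) = 10 - 2*G*(-1 + G) (f(G) = (-5 + G*(G - 1))*(-2) = (-5 + G*(-1 + G))*(-2) = 10 - 2*G*(-1 + G))
b(n, U) = n + n*U² (b(n, U) = n*U² + n = n + n*U²)
b(5, 4 + f(-5))*(-11) = (5*(1 + (4 + (10 - 2*(-5)² + 2*(-5)))²))*(-11) = (5*(1 + (4 + (10 - 2*25 - 10))²))*(-11) = (5*(1 + (4 + (10 - 50 - 10))²))*(-11) = (5*(1 + (4 - 50)²))*(-11) = (5*(1 + (-46)²))*(-11) = (5*(1 + 2116))*(-11) = (5*2117)*(-11) = 10585*(-11) = -116435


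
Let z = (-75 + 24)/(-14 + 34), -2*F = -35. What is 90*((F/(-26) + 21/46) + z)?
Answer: -74448/299 ≈ -248.99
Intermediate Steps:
F = 35/2 (F = -½*(-35) = 35/2 ≈ 17.500)
z = -51/20 ≈ -2.5500
90*((F/(-26) + 21/46) + z) = 90*(((35/2)/(-26) + 21/46) - 51/20) = 90*(((35/2)*(-1/26) + 21*(1/46)) - 51/20) = 90*((-35/52 + 21/46) - 51/20) = 90*(-259/1196 - 51/20) = 90*(-4136/1495) = -74448/299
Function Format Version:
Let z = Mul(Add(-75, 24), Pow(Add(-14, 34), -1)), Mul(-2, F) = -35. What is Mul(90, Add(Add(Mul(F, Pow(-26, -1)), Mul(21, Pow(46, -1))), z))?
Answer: Rational(-74448, 299) ≈ -248.99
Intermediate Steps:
F = Rational(35, 2) (F = Mul(Rational(-1, 2), -35) = Rational(35, 2) ≈ 17.500)
z = Rational(-51, 20) (z = Mul(-51, Pow(20, -1)) = Mul(-51, Rational(1, 20)) = Rational(-51, 20) ≈ -2.5500)
Mul(90, Add(Add(Mul(F, Pow(-26, -1)), Mul(21, Pow(46, -1))), z)) = Mul(90, Add(Add(Mul(Rational(35, 2), Pow(-26, -1)), Mul(21, Pow(46, -1))), Rational(-51, 20))) = Mul(90, Add(Add(Mul(Rational(35, 2), Rational(-1, 26)), Mul(21, Rational(1, 46))), Rational(-51, 20))) = Mul(90, Add(Add(Rational(-35, 52), Rational(21, 46)), Rational(-51, 20))) = Mul(90, Add(Rational(-259, 1196), Rational(-51, 20))) = Mul(90, Rational(-4136, 1495)) = Rational(-74448, 299)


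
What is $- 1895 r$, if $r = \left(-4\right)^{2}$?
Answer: $-30320$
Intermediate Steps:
$r = 16$
$- 1895 r = \left(-1895\right) 16 = -30320$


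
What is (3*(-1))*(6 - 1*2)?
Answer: -12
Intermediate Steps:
(3*(-1))*(6 - 1*2) = -3*(6 - 2) = -3*4 = -12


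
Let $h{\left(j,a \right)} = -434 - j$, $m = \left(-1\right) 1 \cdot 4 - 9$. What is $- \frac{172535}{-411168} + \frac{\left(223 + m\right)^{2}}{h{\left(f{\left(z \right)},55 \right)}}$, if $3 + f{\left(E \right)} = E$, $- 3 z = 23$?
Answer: $- \frac{5417840695}{52218336} \approx -103.75$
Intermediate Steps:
$z = - \frac{23}{3}$ ($z = \left(- \frac{1}{3}\right) 23 = - \frac{23}{3} \approx -7.6667$)
$f{\left(E \right)} = -3 + E$
$m = -13$ ($m = \left(-1\right) 4 - 9 = -4 - 9 = -13$)
$- \frac{172535}{-411168} + \frac{\left(223 + m\right)^{2}}{h{\left(f{\left(z \right)},55 \right)}} = - \frac{172535}{-411168} + \frac{\left(223 - 13\right)^{2}}{-434 - \left(-3 - \frac{23}{3}\right)} = \left(-172535\right) \left(- \frac{1}{411168}\right) + \frac{210^{2}}{-434 - - \frac{32}{3}} = \frac{172535}{411168} + \frac{44100}{-434 + \frac{32}{3}} = \frac{172535}{411168} + \frac{44100}{- \frac{1270}{3}} = \frac{172535}{411168} + 44100 \left(- \frac{3}{1270}\right) = \frac{172535}{411168} - \frac{13230}{127} = - \frac{5417840695}{52218336}$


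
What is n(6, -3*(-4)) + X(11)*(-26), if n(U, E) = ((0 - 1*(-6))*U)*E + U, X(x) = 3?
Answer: 360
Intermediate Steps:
n(U, E) = U + 6*E*U (n(U, E) = ((0 + 6)*U)*E + U = (6*U)*E + U = 6*E*U + U = U + 6*E*U)
n(6, -3*(-4)) + X(11)*(-26) = 6*(1 + 6*(-3*(-4))) + 3*(-26) = 6*(1 + 6*12) - 78 = 6*(1 + 72) - 78 = 6*73 - 78 = 438 - 78 = 360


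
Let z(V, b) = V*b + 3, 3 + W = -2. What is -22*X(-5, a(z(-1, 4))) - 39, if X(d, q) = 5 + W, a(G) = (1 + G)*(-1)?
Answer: -39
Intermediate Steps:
W = -5 (W = -3 - 2 = -5)
z(V, b) = 3 + V*b
a(G) = -1 - G
X(d, q) = 0 (X(d, q) = 5 - 5 = 0)
-22*X(-5, a(z(-1, 4))) - 39 = -22*0 - 39 = 0 - 39 = -39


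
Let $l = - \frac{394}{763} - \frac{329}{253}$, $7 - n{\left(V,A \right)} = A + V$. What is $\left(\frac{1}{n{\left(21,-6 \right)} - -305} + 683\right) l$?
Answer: $- \frac{23714007356}{19110861} \approx -1240.9$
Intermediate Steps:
$n{\left(V,A \right)} = 7 - A - V$ ($n{\left(V,A \right)} = 7 - \left(A + V\right) = 7 - A - V$)
$l = - \frac{350709}{193039}$ ($l = \left(-394\right) \frac{1}{763} - \frac{329}{253} = - \frac{394}{763} - \frac{329}{253} = - \frac{350709}{193039} \approx -1.8168$)
$\left(\frac{1}{n{\left(21,-6 \right)} - -305} + 683\right) l = \left(\frac{1}{\left(7 - -6 - 21\right) - -305} + 683\right) \left(- \frac{350709}{193039}\right) = \left(\frac{1}{\left(7 + 6 - 21\right) + 305} + 683\right) \left(- \frac{350709}{193039}\right) = \left(\frac{1}{-8 + 305} + 683\right) \left(- \frac{350709}{193039}\right) = \left(\frac{1}{297} + 683\right) \left(- \frac{350709}{193039}\right) = \frac{202852}{297} \left(- \frac{350709}{193039}\right) = - \frac{23714007356}{19110861}$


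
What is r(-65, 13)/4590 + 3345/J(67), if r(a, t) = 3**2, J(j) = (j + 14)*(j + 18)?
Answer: 2239/4590 ≈ 0.48780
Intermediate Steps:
J(j) = (14 + j)*(18 + j)
r(a, t) = 9
r(-65, 13)/4590 + 3345/J(67) = 9/4590 + 3345/(252 + 67**2 + 32*67) = 9*(1/4590) + 3345/(252 + 4489 + 2144) = 1/510 + 3345/6885 = 1/510 + 3345*(1/6885) = 1/510 + 223/459 = 2239/4590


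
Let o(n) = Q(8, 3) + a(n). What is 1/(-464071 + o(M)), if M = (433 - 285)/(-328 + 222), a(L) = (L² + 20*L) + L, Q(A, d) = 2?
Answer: -2809/1303646707 ≈ -2.1547e-6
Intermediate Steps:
a(L) = L² + 21*L
M = -74/53 (M = 148/(-106) = 148*(-1/106) = -74/53 ≈ -1.3962)
o(n) = 2 + n*(21 + n)
1/(-464071 + o(M)) = 1/(-464071 + (2 - 74*(21 - 74/53)/53)) = 1/(-464071 + (2 - 74/53*1039/53)) = 1/(-464071 + (2 - 76886/2809)) = 1/(-464071 - 71268/2809) = 1/(-1303646707/2809) = -2809/1303646707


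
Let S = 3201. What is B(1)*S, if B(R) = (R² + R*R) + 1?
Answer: 9603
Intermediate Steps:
B(R) = 1 + 2*R² (B(R) = (R² + R²) + 1 = 2*R² + 1 = 1 + 2*R²)
B(1)*S = (1 + 2*1²)*3201 = (1 + 2*1)*3201 = (1 + 2)*3201 = 3*3201 = 9603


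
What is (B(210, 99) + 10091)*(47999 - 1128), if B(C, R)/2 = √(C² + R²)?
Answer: 472975261 + 281226*√5989 ≈ 4.9474e+8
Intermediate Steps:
B(C, R) = 2*√(C² + R²)
(B(210, 99) + 10091)*(47999 - 1128) = (2*√(210² + 99²) + 10091)*(47999 - 1128) = (2*√(44100 + 9801) + 10091)*46871 = (2*√53901 + 10091)*46871 = (2*(3*√5989) + 10091)*46871 = (6*√5989 + 10091)*46871 = (10091 + 6*√5989)*46871 = 472975261 + 281226*√5989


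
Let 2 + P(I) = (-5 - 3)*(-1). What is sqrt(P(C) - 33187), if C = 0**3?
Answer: I*sqrt(33181) ≈ 182.16*I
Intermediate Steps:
C = 0
P(I) = 6 (P(I) = -2 + (-5 - 3)*(-1) = -2 - 8*(-1) = -2 + 8 = 6)
sqrt(P(C) - 33187) = sqrt(6 - 33187) = sqrt(-33181) = I*sqrt(33181)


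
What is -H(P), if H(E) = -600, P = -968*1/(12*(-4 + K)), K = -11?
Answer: 600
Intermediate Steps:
P = 242/45 (P = -968*1/(12*(-4 - 11)) = -968/(12*(-15)) = -968/(-180) = -968*(-1/180) = 242/45 ≈ 5.3778)
-H(P) = -1*(-600) = 600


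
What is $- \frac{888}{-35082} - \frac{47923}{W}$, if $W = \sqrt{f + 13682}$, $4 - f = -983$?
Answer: $\frac{148}{5847} - \frac{47923 \sqrt{14669}}{14669} \approx -395.65$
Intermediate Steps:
$f = 987$ ($f = 4 - -983 = 4 + 983 = 987$)
$W = \sqrt{14669}$ ($W = \sqrt{987 + 13682} = \sqrt{14669} \approx 121.12$)
$- \frac{888}{-35082} - \frac{47923}{W} = - \frac{888}{-35082} - \frac{47923}{\sqrt{14669}} = \left(-888\right) \left(- \frac{1}{35082}\right) - 47923 \frac{\sqrt{14669}}{14669} = \frac{148}{5847} - \frac{47923 \sqrt{14669}}{14669}$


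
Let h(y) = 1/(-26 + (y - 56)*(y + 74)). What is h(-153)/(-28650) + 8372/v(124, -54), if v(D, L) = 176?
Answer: 494256979103/10390495500 ≈ 47.568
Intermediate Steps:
h(y) = 1/(-26 + (-56 + y)*(74 + y))
h(-153)/(-28650) + 8372/v(124, -54) = 1/((-4170 + (-153)² + 18*(-153))*(-28650)) + 8372/176 = -1/28650/(-4170 + 23409 - 2754) + 8372*(1/176) = -1/28650/16485 + 2093/44 = (1/16485)*(-1/28650) + 2093/44 = -1/472295250 + 2093/44 = 494256979103/10390495500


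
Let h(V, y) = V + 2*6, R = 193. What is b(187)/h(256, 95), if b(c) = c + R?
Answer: 95/67 ≈ 1.4179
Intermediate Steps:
h(V, y) = 12 + V (h(V, y) = V + 12 = 12 + V)
b(c) = 193 + c (b(c) = c + 193 = 193 + c)
b(187)/h(256, 95) = (193 + 187)/(12 + 256) = 380/268 = 380*(1/268) = 95/67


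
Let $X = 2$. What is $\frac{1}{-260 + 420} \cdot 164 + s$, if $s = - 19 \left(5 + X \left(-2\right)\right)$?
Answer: $- \frac{719}{40} \approx -17.975$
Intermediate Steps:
$s = -19$ ($s = - 19 \left(5 + 2 \left(-2\right)\right) = - 19 \left(5 - 4\right) = \left(-19\right) 1 = -19$)
$\frac{1}{-260 + 420} \cdot 164 + s = \frac{1}{-260 + 420} \cdot 164 - 19 = \frac{1}{160} \cdot 164 - 19 = \frac{41}{40} - 19 = - \frac{719}{40}$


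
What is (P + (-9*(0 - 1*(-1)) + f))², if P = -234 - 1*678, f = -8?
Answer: 863041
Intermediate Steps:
P = -912 (P = -234 - 678 = -912)
(P + (-9*(0 - 1*(-1)) + f))² = (-912 + (-9*(0 - 1*(-1)) - 8))² = (-912 + (-9*(0 + 1) - 8))² = (-912 + (-9*1 - 8))² = (-912 + (-9 - 8))² = (-912 - 17)² = (-929)² = 863041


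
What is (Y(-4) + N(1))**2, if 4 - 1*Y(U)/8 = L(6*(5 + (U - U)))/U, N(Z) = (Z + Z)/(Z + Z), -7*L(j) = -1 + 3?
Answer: 51529/49 ≈ 1051.6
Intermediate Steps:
L(j) = -2/7 (L(j) = -(-1 + 3)/7 = -1/7*2 = -2/7)
N(Z) = 1 (N(Z) = (2*Z)/((2*Z)) = (2*Z)*(1/(2*Z)) = 1)
Y(U) = 32 + 16/(7*U) (Y(U) = 32 - (-16)/(7*U) = 32 + 16/(7*U))
(Y(-4) + N(1))**2 = ((32 + (16/7)/(-4)) + 1)**2 = ((32 + (16/7)*(-1/4)) + 1)**2 = ((32 - 4/7) + 1)**2 = (220/7 + 1)**2 = (227/7)**2 = 51529/49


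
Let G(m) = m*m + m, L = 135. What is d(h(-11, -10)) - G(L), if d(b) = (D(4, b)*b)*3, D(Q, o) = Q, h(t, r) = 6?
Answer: -18288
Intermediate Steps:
d(b) = 12*b (d(b) = (4*b)*3 = 12*b)
G(m) = m + m**2 (G(m) = m**2 + m = m + m**2)
d(h(-11, -10)) - G(L) = 12*6 - 135*(1 + 135) = 72 - 135*136 = 72 - 1*18360 = 72 - 18360 = -18288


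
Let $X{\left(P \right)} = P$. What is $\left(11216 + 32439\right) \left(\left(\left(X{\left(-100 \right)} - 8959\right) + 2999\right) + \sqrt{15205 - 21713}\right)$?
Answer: $-264549300 + 87310 i \sqrt{1627} \approx -2.6455 \cdot 10^{8} + 3.5217 \cdot 10^{6} i$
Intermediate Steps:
$\left(11216 + 32439\right) \left(\left(\left(X{\left(-100 \right)} - 8959\right) + 2999\right) + \sqrt{15205 - 21713}\right) = \left(11216 + 32439\right) \left(\left(\left(-100 - 8959\right) + 2999\right) + \sqrt{15205 - 21713}\right) = 43655 \left(\left(-9059 + 2999\right) + \sqrt{-6508}\right) = 43655 \left(-6060 + 2 i \sqrt{1627}\right) = -264549300 + 87310 i \sqrt{1627}$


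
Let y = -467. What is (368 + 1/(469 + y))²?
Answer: 543169/4 ≈ 1.3579e+5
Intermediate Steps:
(368 + 1/(469 + y))² = (368 + 1/(469 - 467))² = (368 + 1/2)² = (368 + ½)² = (737/2)² = 543169/4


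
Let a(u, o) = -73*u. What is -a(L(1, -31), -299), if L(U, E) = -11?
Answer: -803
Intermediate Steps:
-a(L(1, -31), -299) = -(-73)*(-11) = -1*803 = -803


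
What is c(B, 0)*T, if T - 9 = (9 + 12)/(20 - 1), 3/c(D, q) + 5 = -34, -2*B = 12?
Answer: -192/247 ≈ -0.77733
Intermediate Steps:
B = -6 (B = -½*12 = -6)
c(D, q) = -1/13 (c(D, q) = 3/(-5 - 34) = 3/(-39) = 3*(-1/39) = -1/13)
T = 192/19 (T = 9 + (9 + 12)/(20 - 1) = 9 + 21/19 = 192/19 ≈ 10.105)
c(B, 0)*T = -1/13*192/19 = -192/247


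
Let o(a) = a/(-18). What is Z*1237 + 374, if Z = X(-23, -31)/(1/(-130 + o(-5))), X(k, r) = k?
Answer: 66439817/18 ≈ 3.6911e+6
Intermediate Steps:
o(a) = -a/18 (o(a) = a*(-1/18) = -a/18)
Z = 53705/18 (Z = -23/(1/(-130 - 1/18*(-5))) = -23/(1/(-130 + 5/18)) = -23/(1/(-2335/18)) = -23/(-18/2335) = -23*(-2335/18) = 53705/18 ≈ 2983.6)
Z*1237 + 374 = (53705/18)*1237 + 374 = 66433085/18 + 374 = 66439817/18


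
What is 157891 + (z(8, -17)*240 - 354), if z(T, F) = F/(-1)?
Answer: 161617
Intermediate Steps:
z(T, F) = -F (z(T, F) = F*(-1) = -F)
157891 + (z(8, -17)*240 - 354) = 157891 + (-1*(-17)*240 - 354) = 157891 + (17*240 - 354) = 157891 + (4080 - 354) = 157891 + 3726 = 161617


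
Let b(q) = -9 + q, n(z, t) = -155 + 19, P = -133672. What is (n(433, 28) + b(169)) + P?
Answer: -133648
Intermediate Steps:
n(z, t) = -136
(n(433, 28) + b(169)) + P = (-136 + (-9 + 169)) - 133672 = (-136 + 160) - 133672 = 24 - 133672 = -133648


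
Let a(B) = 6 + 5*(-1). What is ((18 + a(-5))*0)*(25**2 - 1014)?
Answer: 0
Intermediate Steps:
a(B) = 1 (a(B) = 6 - 5 = 1)
((18 + a(-5))*0)*(25**2 - 1014) = ((18 + 1)*0)*(25**2 - 1014) = (19*0)*(625 - 1014) = 0*(-389) = 0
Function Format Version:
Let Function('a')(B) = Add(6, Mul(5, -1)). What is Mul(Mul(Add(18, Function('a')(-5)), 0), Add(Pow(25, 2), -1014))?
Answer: 0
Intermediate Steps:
Function('a')(B) = 1 (Function('a')(B) = Add(6, -5) = 1)
Mul(Mul(Add(18, Function('a')(-5)), 0), Add(Pow(25, 2), -1014)) = Mul(Mul(Add(18, 1), 0), Add(Pow(25, 2), -1014)) = Mul(Mul(19, 0), Add(625, -1014)) = Mul(0, -389) = 0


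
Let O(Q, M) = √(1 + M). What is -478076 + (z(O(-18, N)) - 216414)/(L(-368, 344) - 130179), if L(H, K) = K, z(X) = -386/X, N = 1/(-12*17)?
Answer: -62070781046/129835 + 772*√10353/26356505 ≈ -4.7807e+5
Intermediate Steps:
N = -1/204 (N = -1/12*1/17 = -1/204 ≈ -0.0049020)
-478076 + (z(O(-18, N)) - 216414)/(L(-368, 344) - 130179) = -478076 + (-386/√(1 - 1/204) - 216414)/(344 - 130179) = -478076 + (-386*2*√10353/203 - 216414)/(-129835) = -478076 + (-386*2*√10353/203 - 216414)*(-1/129835) = -478076 + (-772*√10353/203 - 216414)*(-1/129835) = -478076 + (-216414 - 772*√10353/203)*(-1/129835) = -478076 + (216414/129835 + 772*√10353/26356505) = -62070781046/129835 + 772*√10353/26356505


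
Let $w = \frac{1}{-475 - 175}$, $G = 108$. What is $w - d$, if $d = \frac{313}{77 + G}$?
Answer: $- \frac{40727}{24050} \approx -1.6934$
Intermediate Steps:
$w = - \frac{1}{650}$ ($w = \frac{1}{-650} = - \frac{1}{650} \approx -0.0015385$)
$d = \frac{313}{185}$ ($d = \frac{313}{77 + 108} = \frac{313}{185} \approx 1.6919$)
$w - d = - \frac{1}{650} - \frac{313}{185} = - \frac{40727}{24050}$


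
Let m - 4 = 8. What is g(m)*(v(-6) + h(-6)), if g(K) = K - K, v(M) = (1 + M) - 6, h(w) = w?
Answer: 0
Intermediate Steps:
m = 12 (m = 4 + 8 = 12)
v(M) = -5 + M
g(K) = 0
g(m)*(v(-6) + h(-6)) = 0*((-5 - 6) - 6) = 0*(-11 - 6) = 0*(-17) = 0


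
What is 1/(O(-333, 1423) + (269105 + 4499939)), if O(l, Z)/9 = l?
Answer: 1/4766047 ≈ 2.0982e-7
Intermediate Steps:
O(l, Z) = 9*l
1/(O(-333, 1423) + (269105 + 4499939)) = 1/(9*(-333) + (269105 + 4499939)) = 1/(-2997 + 4769044) = 1/4766047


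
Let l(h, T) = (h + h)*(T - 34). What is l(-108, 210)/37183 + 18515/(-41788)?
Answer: -2277055853/1553803204 ≈ -1.4655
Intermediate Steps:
l(h, T) = 2*h*(-34 + T) (l(h, T) = (2*h)*(-34 + T) = 2*h*(-34 + T))
l(-108, 210)/37183 + 18515/(-41788) = (2*(-108)*(-34 + 210))/37183 + 18515/(-41788) = (2*(-108)*176)*(1/37183) + 18515*(-1/41788) = -38016*1/37183 - 18515/41788 = -38016/37183 - 18515/41788 = -2277055853/1553803204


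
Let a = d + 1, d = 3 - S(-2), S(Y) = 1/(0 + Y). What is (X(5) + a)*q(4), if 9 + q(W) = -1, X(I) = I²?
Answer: -295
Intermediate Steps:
S(Y) = 1/Y
d = 7/2 (d = 3 - 1/(-2) = 3 - 1*(-½) = 3 + ½ = 7/2 ≈ 3.5000)
q(W) = -10 (q(W) = -9 - 1 = -10)
a = 9/2 (a = 7/2 + 1 = 9/2 ≈ 4.5000)
(X(5) + a)*q(4) = (5² + 9/2)*(-10) = (25 + 9/2)*(-10) = (59/2)*(-10) = -295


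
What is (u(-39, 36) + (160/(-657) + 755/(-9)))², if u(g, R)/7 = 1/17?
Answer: 97151902864/13860729 ≈ 7009.1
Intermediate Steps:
u(g, R) = 7/17
(u(-39, 36) + (160/(-657) + 755/(-9)))² = (7/17 + (160/(-657) + 755/(-9)))² = (7/17 + (160*(-1/657) + 755*(-⅑)))² = (7/17 + (-160/657 - 755/9))² = (7/17 - 18425/219)² = (-311692/3723)² = 97151902864/13860729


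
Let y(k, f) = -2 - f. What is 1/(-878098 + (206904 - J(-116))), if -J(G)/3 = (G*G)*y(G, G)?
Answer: 1/3930758 ≈ 2.5440e-7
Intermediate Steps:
J(G) = -3*G²*(-2 - G) (J(G) = -3*G*G*(-2 - G) = -3*G²*(-2 - G))
1/(-878098 + (206904 - J(-116))) = 1/(-878098 + (206904 - 3*(-116)²*(2 - 116))) = 1/(-878098 + (206904 - 3*13456*(-114))) = 1/(-878098 + (206904 - 1*(-4601952))) = 1/(-878098 + (206904 + 4601952)) = 1/(-878098 + 4808856) = 1/3930758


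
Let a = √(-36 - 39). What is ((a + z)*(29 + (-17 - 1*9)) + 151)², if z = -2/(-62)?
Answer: 21291181/961 + 140520*I*√3/31 ≈ 22155.0 + 7851.2*I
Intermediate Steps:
z = 1/31 (z = -2*(-1/62) = 1/31 ≈ 0.032258)
a = 5*I*√3 (a = √(-75) = 5*I*√3 ≈ 8.6602*I)
((a + z)*(29 + (-17 - 1*9)) + 151)² = ((5*I*√3 + 1/31)*(29 + (-17 - 1*9)) + 151)² = ((1/31 + 5*I*√3)*(29 + (-17 - 9)) + 151)² = ((1/31 + 5*I*√3)*(29 - 26) + 151)² = ((1/31 + 5*I*√3)*3 + 151)² = ((3/31 + 15*I*√3) + 151)² = (4684/31 + 15*I*√3)²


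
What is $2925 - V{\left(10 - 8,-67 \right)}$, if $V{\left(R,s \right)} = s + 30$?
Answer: $2962$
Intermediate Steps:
$V{\left(R,s \right)} = 30 + s$
$2925 - V{\left(10 - 8,-67 \right)} = 2925 - \left(30 - 67\right) = 2925 - -37 = 2925 + 37 = 2962$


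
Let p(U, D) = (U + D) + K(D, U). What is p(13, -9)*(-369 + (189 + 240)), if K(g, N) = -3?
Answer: 60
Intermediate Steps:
p(U, D) = -3 + D + U (p(U, D) = (U + D) - 3 = (D + U) - 3 = -3 + D + U)
p(13, -9)*(-369 + (189 + 240)) = (-3 - 9 + 13)*(-369 + (189 + 240)) = 1*(-369 + 429) = 1*60 = 60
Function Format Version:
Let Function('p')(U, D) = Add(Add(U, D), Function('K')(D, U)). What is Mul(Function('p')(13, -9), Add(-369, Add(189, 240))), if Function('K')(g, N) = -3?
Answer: 60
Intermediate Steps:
Function('p')(U, D) = Add(-3, D, U) (Function('p')(U, D) = Add(Add(U, D), -3) = Add(Add(D, U), -3) = Add(-3, D, U))
Mul(Function('p')(13, -9), Add(-369, Add(189, 240))) = Mul(Add(-3, -9, 13), Add(-369, Add(189, 240))) = Mul(1, Add(-369, 429)) = Mul(1, 60) = 60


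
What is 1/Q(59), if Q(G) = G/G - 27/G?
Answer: 59/32 ≈ 1.8438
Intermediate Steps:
Q(G) = 1 - 27/G
1/Q(59) = 1/((-27 + 59)/59) = 1/((1/59)*32) = 1/(32/59) = 59/32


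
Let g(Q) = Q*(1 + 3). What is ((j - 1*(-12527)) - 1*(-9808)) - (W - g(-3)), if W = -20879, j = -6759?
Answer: 36443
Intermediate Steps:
g(Q) = 4*Q (g(Q) = Q*4 = 4*Q)
((j - 1*(-12527)) - 1*(-9808)) - (W - g(-3)) = ((-6759 - 1*(-12527)) - 1*(-9808)) - (-20879 - 4*(-3)) = ((-6759 + 12527) + 9808) - (-20879 - 1*(-12)) = (5768 + 9808) - (-20879 + 12) = 15576 - 1*(-20867) = 15576 + 20867 = 36443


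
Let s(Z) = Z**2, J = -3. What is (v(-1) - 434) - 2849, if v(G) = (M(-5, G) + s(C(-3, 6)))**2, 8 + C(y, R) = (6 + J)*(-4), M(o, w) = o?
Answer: 152742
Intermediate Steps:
C(y, R) = -20 (C(y, R) = -8 + (6 - 3)*(-4) = -8 + 3*(-4) = -8 - 12 = -20)
v(G) = 156025 (v(G) = (-5 + (-20)**2)**2 = (-5 + 400)**2 = 395**2 = 156025)
(v(-1) - 434) - 2849 = (156025 - 434) - 2849 = 155591 - 2849 = 152742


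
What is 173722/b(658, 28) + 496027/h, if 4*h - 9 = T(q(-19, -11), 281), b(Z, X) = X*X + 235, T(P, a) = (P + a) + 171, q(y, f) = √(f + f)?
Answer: 968975985018/216581317 - 1984108*I*√22/212543 ≈ 4474.0 - 43.785*I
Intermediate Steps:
q(y, f) = √2*√f (q(y, f) = √(2*f) = √2*√f)
T(P, a) = 171 + P + a
b(Z, X) = 235 + X² (b(Z, X) = X² + 235 = 235 + X²)
h = 461/4 + I*√22/4 (h = 9/4 + (171 + √2*√(-11) + 281)/4 = 9/4 + (171 + √2*(I*√11) + 281)/4 = 9/4 + (171 + I*√22 + 281)/4 = 9/4 + (452 + I*√22)/4 = 9/4 + (113 + I*√22/4) = 461/4 + I*√22/4 ≈ 115.25 + 1.1726*I)
173722/b(658, 28) + 496027/h = 173722/(235 + 28²) + 496027/(461/4 + I*√22/4) = 173722/(235 + 784) + 496027/(461/4 + I*√22/4) = 173722/1019 + 496027/(461/4 + I*√22/4)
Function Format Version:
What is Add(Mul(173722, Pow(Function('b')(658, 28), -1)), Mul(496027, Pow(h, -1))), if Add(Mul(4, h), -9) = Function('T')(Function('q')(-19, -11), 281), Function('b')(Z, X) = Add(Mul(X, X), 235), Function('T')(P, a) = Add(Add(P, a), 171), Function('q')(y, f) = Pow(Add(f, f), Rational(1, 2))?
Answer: Add(Rational(968975985018, 216581317), Mul(Rational(-1984108, 212543), I, Pow(22, Rational(1, 2)))) ≈ Add(4474.0, Mul(-43.785, I))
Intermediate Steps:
Function('q')(y, f) = Mul(Pow(2, Rational(1, 2)), Pow(f, Rational(1, 2))) (Function('q')(y, f) = Pow(Mul(2, f), Rational(1, 2)) = Mul(Pow(2, Rational(1, 2)), Pow(f, Rational(1, 2))))
Function('T')(P, a) = Add(171, P, a)
Function('b')(Z, X) = Add(235, Pow(X, 2)) (Function('b')(Z, X) = Add(Pow(X, 2), 235) = Add(235, Pow(X, 2)))
h = Add(Rational(461, 4), Mul(Rational(1, 4), I, Pow(22, Rational(1, 2)))) (h = Add(Rational(9, 4), Mul(Rational(1, 4), Add(171, Mul(Pow(2, Rational(1, 2)), Pow(-11, Rational(1, 2))), 281))) = Add(Rational(9, 4), Mul(Rational(1, 4), Add(171, Mul(Pow(2, Rational(1, 2)), Mul(I, Pow(11, Rational(1, 2)))), 281))) = Add(Rational(9, 4), Mul(Rational(1, 4), Add(171, Mul(I, Pow(22, Rational(1, 2))), 281))) = Add(Rational(9, 4), Mul(Rational(1, 4), Add(452, Mul(I, Pow(22, Rational(1, 2)))))) = Add(Rational(9, 4), Add(113, Mul(Rational(1, 4), I, Pow(22, Rational(1, 2))))) = Add(Rational(461, 4), Mul(Rational(1, 4), I, Pow(22, Rational(1, 2)))) ≈ Add(115.25, Mul(1.1726, I)))
Add(Mul(173722, Pow(Function('b')(658, 28), -1)), Mul(496027, Pow(h, -1))) = Add(Mul(173722, Pow(Add(235, Pow(28, 2)), -1)), Mul(496027, Pow(Add(Rational(461, 4), Mul(Rational(1, 4), I, Pow(22, Rational(1, 2)))), -1))) = Add(Mul(173722, Pow(Add(235, 784), -1)), Mul(496027, Pow(Add(Rational(461, 4), Mul(Rational(1, 4), I, Pow(22, Rational(1, 2)))), -1))) = Add(Mul(173722, Pow(1019, -1)), Mul(496027, Pow(Add(Rational(461, 4), Mul(Rational(1, 4), I, Pow(22, Rational(1, 2)))), -1))) = Add(Mul(173722, Rational(1, 1019)), Mul(496027, Pow(Add(Rational(461, 4), Mul(Rational(1, 4), I, Pow(22, Rational(1, 2)))), -1))) = Add(Rational(173722, 1019), Mul(496027, Pow(Add(Rational(461, 4), Mul(Rational(1, 4), I, Pow(22, Rational(1, 2)))), -1)))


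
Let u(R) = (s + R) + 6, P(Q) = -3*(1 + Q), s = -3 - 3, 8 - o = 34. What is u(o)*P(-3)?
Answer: -156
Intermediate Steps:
o = -26 (o = 8 - 1*34 = 8 - 34 = -26)
s = -6
P(Q) = -3 - 3*Q
u(R) = R (u(R) = (-6 + R) + 6 = R)
u(o)*P(-3) = -26*(-3 - 3*(-3)) = -26*(-3 + 9) = -26*6 = -156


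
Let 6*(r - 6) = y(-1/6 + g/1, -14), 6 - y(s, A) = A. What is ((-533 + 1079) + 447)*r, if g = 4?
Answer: 9268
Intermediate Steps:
y(s, A) = 6 - A
r = 28/3 (r = 6 + (6 - 1*(-14))/6 = 6 + (6 + 14)/6 = 6 + (⅙)*20 = 6 + 10/3 = 28/3 ≈ 9.3333)
((-533 + 1079) + 447)*r = ((-533 + 1079) + 447)*(28/3) = (546 + 447)*(28/3) = 993*(28/3) = 9268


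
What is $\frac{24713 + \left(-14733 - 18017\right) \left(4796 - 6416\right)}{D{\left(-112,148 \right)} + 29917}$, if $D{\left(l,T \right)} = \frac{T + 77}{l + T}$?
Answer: $\frac{212318852}{119693} \approx 1773.9$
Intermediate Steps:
$D{\left(l,T \right)} = \frac{77 + T}{T + l}$
$\frac{24713 + \left(-14733 - 18017\right) \left(4796 - 6416\right)}{D{\left(-112,148 \right)} + 29917} = \frac{24713 + \left(-14733 - 18017\right) \left(4796 - 6416\right)}{\frac{77 + 148}{148 - 112} + 29917} = \frac{24713 - -53055000}{\frac{1}{36} \cdot 225 + 29917} = \frac{24713 + 53055000}{\frac{1}{36} \cdot 225 + 29917} = \frac{53079713}{\frac{25}{4} + 29917} = \frac{53079713}{\frac{119693}{4}} = 53079713 \cdot \frac{4}{119693} = \frac{212318852}{119693}$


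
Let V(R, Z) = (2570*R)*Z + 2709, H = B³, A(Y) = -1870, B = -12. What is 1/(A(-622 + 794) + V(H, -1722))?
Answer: 1/7647333959 ≈ 1.3076e-10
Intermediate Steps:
H = -1728 (H = (-12)³ = -1728)
V(R, Z) = 2709 + 2570*R*Z (V(R, Z) = 2570*R*Z + 2709 = 2709 + 2570*R*Z)
1/(A(-622 + 794) + V(H, -1722)) = 1/(-1870 + (2709 + 2570*(-1728)*(-1722))) = 1/(-1870 + (2709 + 7647333120)) = 1/(-1870 + 7647335829) = 1/7647333959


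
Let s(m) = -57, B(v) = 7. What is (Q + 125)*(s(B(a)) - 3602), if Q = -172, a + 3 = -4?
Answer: 171973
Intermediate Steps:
a = -7 (a = -3 - 4 = -7)
(Q + 125)*(s(B(a)) - 3602) = (-172 + 125)*(-57 - 3602) = -47*(-3659) = 171973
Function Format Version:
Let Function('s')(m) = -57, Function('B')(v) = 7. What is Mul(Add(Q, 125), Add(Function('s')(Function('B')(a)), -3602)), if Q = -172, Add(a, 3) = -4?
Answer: 171973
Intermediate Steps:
a = -7 (a = Add(-3, -4) = -7)
Mul(Add(Q, 125), Add(Function('s')(Function('B')(a)), -3602)) = Mul(Add(-172, 125), Add(-57, -3602)) = Mul(-47, -3659) = 171973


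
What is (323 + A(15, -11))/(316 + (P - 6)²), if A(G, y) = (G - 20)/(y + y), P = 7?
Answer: 7111/6974 ≈ 1.0196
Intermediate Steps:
A(G, y) = (-20 + G)/(2*y) (A(G, y) = (-20 + G)/((2*y)) = (-20 + G)*(1/(2*y)) = (-20 + G)/(2*y))
(323 + A(15, -11))/(316 + (P - 6)²) = (323 + (½)*(-20 + 15)/(-11))/(316 + (7 - 6)²) = (323 + (½)*(-1/11)*(-5))/(316 + 1²) = (323 + 5/22)/(316 + 1) = (7111/22)/317 = (7111/22)*(1/317) = 7111/6974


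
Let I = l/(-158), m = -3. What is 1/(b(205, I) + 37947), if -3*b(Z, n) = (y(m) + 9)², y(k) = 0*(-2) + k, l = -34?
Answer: 1/37935 ≈ 2.6361e-5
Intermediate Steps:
y(k) = k (y(k) = 0 + k = k)
I = 17/79 (I = -34/(-158) = -34*(-1/158) = 17/79 ≈ 0.21519)
b(Z, n) = -12 (b(Z, n) = -(-3 + 9)²/3 = -⅓*6² = -⅓*36 = -12)
1/(b(205, I) + 37947) = 1/(-12 + 37947) = 1/37935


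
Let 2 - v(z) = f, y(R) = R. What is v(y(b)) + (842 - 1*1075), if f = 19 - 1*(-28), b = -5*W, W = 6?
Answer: -278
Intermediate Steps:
b = -30 (b = -5*6 = -30)
f = 47 (f = 19 + 28 = 47)
v(z) = -45 (v(z) = 2 - 1*47 = 2 - 47 = -45)
v(y(b)) + (842 - 1*1075) = -45 + (842 - 1*1075) = -45 + (842 - 1075) = -45 - 233 = -278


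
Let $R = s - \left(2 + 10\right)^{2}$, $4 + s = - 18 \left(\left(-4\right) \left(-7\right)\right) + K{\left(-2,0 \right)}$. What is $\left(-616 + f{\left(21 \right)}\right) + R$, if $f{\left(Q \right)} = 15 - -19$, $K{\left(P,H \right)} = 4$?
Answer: $-1230$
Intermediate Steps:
$f{\left(Q \right)} = 34$ ($f{\left(Q \right)} = 15 + 19 = 34$)
$s = -504$ ($s = -4 + \left(- 18 \left(\left(-4\right) \left(-7\right)\right) + 4\right) = -4 + \left(\left(-18\right) 28 + 4\right) = -4 + \left(-504 + 4\right) = -4 - 500 = -504$)
$R = -648$ ($R = -504 - \left(2 + 10\right)^{2} = -504 - 12^{2} = -504 - 144 = -648$)
$\left(-616 + f{\left(21 \right)}\right) + R = \left(-616 + 34\right) - 648 = -582 - 648 = -1230$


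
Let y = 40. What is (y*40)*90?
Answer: 144000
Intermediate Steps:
(y*40)*90 = (40*40)*90 = 1600*90 = 144000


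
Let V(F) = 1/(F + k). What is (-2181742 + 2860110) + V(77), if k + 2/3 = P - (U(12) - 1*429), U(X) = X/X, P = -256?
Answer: 505384163/745 ≈ 6.7837e+5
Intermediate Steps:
U(X) = 1
k = 514/3 (k = -⅔ + (-256 - (1 - 1*429)) = -⅔ + (-256 - (1 - 429)) = -⅔ + (-256 - 1*(-428)) = -⅔ + (-256 + 428) = -⅔ + 172 = 514/3 ≈ 171.33)
V(F) = 1/(514/3 + F) (V(F) = 1/(F + 514/3) = 1/(514/3 + F))
(-2181742 + 2860110) + V(77) = (-2181742 + 2860110) + 3/(514 + 3*77) = 678368 + 3/(514 + 231) = 678368 + 3/745 = 505384163/745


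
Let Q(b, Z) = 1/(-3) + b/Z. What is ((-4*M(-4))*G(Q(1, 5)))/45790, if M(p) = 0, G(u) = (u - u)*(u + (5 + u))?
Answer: 0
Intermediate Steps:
Q(b, Z) = -⅓ + b/Z (Q(b, Z) = 1*(-⅓) + b/Z = -⅓ + b/Z)
G(u) = 0 (G(u) = 0*(5 + 2*u) = 0)
((-4*M(-4))*G(Q(1, 5)))/45790 = (-4*0*0)/45790 = (0*0)*(1/45790) = 0*(1/45790) = 0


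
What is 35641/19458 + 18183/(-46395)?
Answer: 144417709/100305990 ≈ 1.4398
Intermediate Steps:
35641/19458 + 18183/(-46395) = 35641*(1/19458) + 18183*(-1/46395) = 35641/19458 - 6061/15465 = 144417709/100305990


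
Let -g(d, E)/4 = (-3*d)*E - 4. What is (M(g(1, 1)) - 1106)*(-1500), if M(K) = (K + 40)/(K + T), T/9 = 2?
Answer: 38106000/23 ≈ 1.6568e+6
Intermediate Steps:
g(d, E) = 16 + 12*E*d (g(d, E) = -4*((-3*d)*E - 4) = -4*(-3*E*d - 4) = -4*(-4 - 3*E*d) = 16 + 12*E*d)
T = 18 (T = 9*2 = 18)
M(K) = (40 + K)/(18 + K) (M(K) = (K + 40)/(K + 18) = (40 + K)/(18 + K))
(M(g(1, 1)) - 1106)*(-1500) = ((40 + (16 + 12*1*1))/(18 + (16 + 12*1*1)) - 1106)*(-1500) = ((40 + (16 + 12))/(18 + (16 + 12)) - 1106)*(-1500) = ((40 + 28)/(18 + 28) - 1106)*(-1500) = (68/46 - 1106)*(-1500) = ((1/46)*68 - 1106)*(-1500) = (34/23 - 1106)*(-1500) = -25404/23*(-1500) = 38106000/23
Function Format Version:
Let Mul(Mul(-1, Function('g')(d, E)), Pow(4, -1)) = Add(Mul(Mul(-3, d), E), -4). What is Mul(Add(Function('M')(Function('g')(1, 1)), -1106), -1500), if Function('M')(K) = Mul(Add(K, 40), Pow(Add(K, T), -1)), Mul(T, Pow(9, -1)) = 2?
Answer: Rational(38106000, 23) ≈ 1.6568e+6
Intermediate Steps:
Function('g')(d, E) = Add(16, Mul(12, E, d)) (Function('g')(d, E) = Mul(-4, Add(Mul(Mul(-3, d), E), -4)) = Mul(-4, Add(Mul(-3, E, d), -4)) = Mul(-4, Add(-4, Mul(-3, E, d))) = Add(16, Mul(12, E, d)))
T = 18 (T = Mul(9, 2) = 18)
Function('M')(K) = Mul(Pow(Add(18, K), -1), Add(40, K)) (Function('M')(K) = Mul(Add(K, 40), Pow(Add(K, 18), -1)) = Mul(Add(40, K), Pow(Add(18, K), -1)) = Mul(Pow(Add(18, K), -1), Add(40, K)))
Mul(Add(Function('M')(Function('g')(1, 1)), -1106), -1500) = Mul(Add(Mul(Pow(Add(18, Add(16, Mul(12, 1, 1))), -1), Add(40, Add(16, Mul(12, 1, 1)))), -1106), -1500) = Mul(Add(Mul(Pow(Add(18, Add(16, 12)), -1), Add(40, Add(16, 12))), -1106), -1500) = Mul(Add(Mul(Pow(Add(18, 28), -1), Add(40, 28)), -1106), -1500) = Mul(Add(Mul(Pow(46, -1), 68), -1106), -1500) = Mul(Add(Mul(Rational(1, 46), 68), -1106), -1500) = Mul(Add(Rational(34, 23), -1106), -1500) = Mul(Rational(-25404, 23), -1500) = Rational(38106000, 23)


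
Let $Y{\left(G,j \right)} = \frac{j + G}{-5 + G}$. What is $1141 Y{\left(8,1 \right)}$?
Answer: $3423$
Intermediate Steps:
$Y{\left(G,j \right)} = \frac{G + j}{-5 + G}$
$1141 Y{\left(8,1 \right)} = 1141 \frac{8 + 1}{-5 + 8} = 1141 \cdot \frac{1}{3} \cdot 9 = 1141 \cdot 3 = 3423$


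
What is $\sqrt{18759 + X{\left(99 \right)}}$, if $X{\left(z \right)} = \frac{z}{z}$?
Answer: $2 \sqrt{4690} \approx 136.97$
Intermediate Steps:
$X{\left(z \right)} = 1$
$\sqrt{18759 + X{\left(99 \right)}} = \sqrt{18759 + 1} = \sqrt{18760} = 2 \sqrt{4690}$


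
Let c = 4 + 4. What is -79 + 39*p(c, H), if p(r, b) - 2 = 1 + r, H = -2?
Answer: 350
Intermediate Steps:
c = 8
p(r, b) = 3 + r (p(r, b) = 2 + (1 + r) = 3 + r)
-79 + 39*p(c, H) = -79 + 39*(3 + 8) = -79 + 39*11 = -79 + 429 = 350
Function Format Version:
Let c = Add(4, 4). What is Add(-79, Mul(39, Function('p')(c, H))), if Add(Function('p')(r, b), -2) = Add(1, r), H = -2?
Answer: 350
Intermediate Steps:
c = 8
Function('p')(r, b) = Add(3, r) (Function('p')(r, b) = Add(2, Add(1, r)) = Add(3, r))
Add(-79, Mul(39, Function('p')(c, H))) = Add(-79, Mul(39, Add(3, 8))) = Add(-79, Mul(39, 11)) = Add(-79, 429) = 350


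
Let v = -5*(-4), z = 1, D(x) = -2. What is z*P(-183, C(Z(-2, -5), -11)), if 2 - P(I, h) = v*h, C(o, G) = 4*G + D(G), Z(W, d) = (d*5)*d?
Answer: 922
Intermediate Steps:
Z(W, d) = 5*d² (Z(W, d) = (5*d)*d = 5*d²)
C(o, G) = -2 + 4*G (C(o, G) = 4*G - 2 = -2 + 4*G)
v = 20
P(I, h) = 2 - 20*h
z*P(-183, C(Z(-2, -5), -11)) = 1*(2 - 20*(-2 + 4*(-11))) = 1*(2 - 20*(-2 - 44)) = 1*(2 - 20*(-46)) = 1*(2 + 920) = 1*922 = 922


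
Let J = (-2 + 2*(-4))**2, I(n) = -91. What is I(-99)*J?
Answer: -9100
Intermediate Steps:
J = 100 (J = (-2 - 8)**2 = (-10)**2 = 100)
I(-99)*J = -91*100 = -9100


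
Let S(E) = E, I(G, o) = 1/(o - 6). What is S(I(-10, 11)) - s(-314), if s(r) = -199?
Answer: 996/5 ≈ 199.20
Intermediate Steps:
I(G, o) = 1/(-6 + o)
S(I(-10, 11)) - s(-314) = 1/(-6 + 11) - 1*(-199) = 1/5 + 199 = ⅕ + 199 = 996/5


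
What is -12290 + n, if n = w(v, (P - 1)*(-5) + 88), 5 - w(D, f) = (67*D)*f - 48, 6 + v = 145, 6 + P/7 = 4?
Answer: -1530256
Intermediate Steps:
P = -14 (P = -42 + 7*4 = -42 + 28 = -14)
v = 139 (v = -6 + 145 = 139)
w(D, f) = 53 - 67*D*f (w(D, f) = 5 - ((67*D)*f - 48) = 5 - (67*D*f - 48) = 5 - (-48 + 67*D*f) = 5 + (48 - 67*D*f) = 53 - 67*D*f)
n = -1517966 (n = 53 - 67*139*((-14 - 1)*(-5) + 88) = 53 - 67*139*(-15*(-5) + 88) = 53 - 67*139*(75 + 88) = 53 - 67*139*163 = 53 - 1518019 = -1517966)
-12290 + n = -12290 - 1517966 = -1530256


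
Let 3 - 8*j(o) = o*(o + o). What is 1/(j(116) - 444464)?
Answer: -8/3582621 ≈ -2.2330e-6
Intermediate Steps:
j(o) = 3/8 - o**2/4 (j(o) = 3/8 - o*(o + o)/8 = 3/8 - o*2*o/8 = 3/8 - o**2/4)
1/(j(116) - 444464) = 1/((3/8 - 1/4*116**2) - 444464) = 1/((3/8 - 1/4*13456) - 444464) = 1/((3/8 - 3364) - 444464) = 1/(-26909/8 - 444464) = 1/(-3582621/8) = -8/3582621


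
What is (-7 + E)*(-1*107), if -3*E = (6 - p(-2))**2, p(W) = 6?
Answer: 749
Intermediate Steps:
E = 0 (E = -(6 - 1*6)**2/3 = -(6 - 6)**2/3 = -1/3*0**2 = -1/3*0 = 0)
(-7 + E)*(-1*107) = (-7 + 0)*(-1*107) = -7*(-107) = 749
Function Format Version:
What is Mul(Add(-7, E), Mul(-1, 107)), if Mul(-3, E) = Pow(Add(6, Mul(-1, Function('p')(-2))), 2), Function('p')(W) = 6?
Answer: 749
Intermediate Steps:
E = 0 (E = Mul(Rational(-1, 3), Pow(Add(6, Mul(-1, 6)), 2)) = Mul(Rational(-1, 3), Pow(Add(6, -6), 2)) = Mul(Rational(-1, 3), Pow(0, 2)) = Mul(Rational(-1, 3), 0) = 0)
Mul(Add(-7, E), Mul(-1, 107)) = Mul(Add(-7, 0), Mul(-1, 107)) = Mul(-7, -107) = 749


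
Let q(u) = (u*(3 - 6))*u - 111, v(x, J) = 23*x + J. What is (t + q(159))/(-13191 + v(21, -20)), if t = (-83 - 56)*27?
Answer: 79707/12728 ≈ 6.2623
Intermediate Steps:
v(x, J) = J + 23*x
t = -3753 (t = -139*27 = -3753)
q(u) = -111 - 3*u² (q(u) = (u*(-3))*u - 111 = (-3*u)*u - 111 = -3*u² - 111 = -111 - 3*u²)
(t + q(159))/(-13191 + v(21, -20)) = (-3753 + (-111 - 3*159²))/(-13191 + (-20 + 23*21)) = (-3753 + (-111 - 3*25281))/(-13191 + (-20 + 483)) = (-3753 + (-111 - 75843))/(-13191 + 463) = (-3753 - 75954)/(-12728) = -79707*(-1/12728) = 79707/12728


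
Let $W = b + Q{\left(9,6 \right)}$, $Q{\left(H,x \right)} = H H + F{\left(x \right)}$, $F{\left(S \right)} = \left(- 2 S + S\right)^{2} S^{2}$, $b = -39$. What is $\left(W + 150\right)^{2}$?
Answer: $2214144$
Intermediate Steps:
$F{\left(S \right)} = S^{4}$ ($F{\left(S \right)} = \left(- S\right)^{2} S^{2} = S^{2} S^{2} = S^{4}$)
$Q{\left(H,x \right)} = H^{2} + x^{4}$ ($Q{\left(H,x \right)} = H H + x^{4} = H^{2} + x^{4}$)
$W = 1338$ ($W = -39 + \left(9^{2} + 6^{4}\right) = -39 + \left(81 + 1296\right) = -39 + 1377 = 1338$)
$\left(W + 150\right)^{2} = \left(1338 + 150\right)^{2} = 1488^{2} = 2214144$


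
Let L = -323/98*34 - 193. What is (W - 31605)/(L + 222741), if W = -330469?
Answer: -17741626/10899361 ≈ -1.6278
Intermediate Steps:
L = -14948/49 (L = -323*1/98*34 - 193 = -323/98*34 - 193 = -5491/49 - 193 = -14948/49 ≈ -305.06)
(W - 31605)/(L + 222741) = (-330469 - 31605)/(-14948/49 + 222741) = -362074/10899361/49 = -362074*49/10899361 = -17741626/10899361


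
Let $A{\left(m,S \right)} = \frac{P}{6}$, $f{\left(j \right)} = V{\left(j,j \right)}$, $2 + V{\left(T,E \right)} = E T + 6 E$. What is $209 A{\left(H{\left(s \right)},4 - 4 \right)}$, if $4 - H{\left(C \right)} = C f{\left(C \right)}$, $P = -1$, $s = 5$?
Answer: $- \frac{209}{6} \approx -34.833$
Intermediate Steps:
$V{\left(T,E \right)} = -2 + 6 E + E T$ ($V{\left(T,E \right)} = -2 + \left(E T + 6 E\right) = -2 + \left(6 E + E T\right) = -2 + 6 E + E T$)
$f{\left(j \right)} = -2 + j^{2} + 6 j$ ($f{\left(j \right)} = -2 + 6 j + j j = -2 + 6 j + j^{2} = -2 + j^{2} + 6 j$)
$H{\left(C \right)} = 4 - C \left(-2 + C^{2} + 6 C\right)$
$A{\left(m,S \right)} = - \frac{1}{6}$
$209 A{\left(H{\left(s \right)},4 - 4 \right)} = 209 \left(- \frac{1}{6}\right) = - \frac{209}{6}$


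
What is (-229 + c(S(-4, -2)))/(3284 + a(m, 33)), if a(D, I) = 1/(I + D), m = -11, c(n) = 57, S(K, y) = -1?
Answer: -3784/72249 ≈ -0.052374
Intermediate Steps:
a(D, I) = 1/(D + I)
(-229 + c(S(-4, -2)))/(3284 + a(m, 33)) = (-229 + 57)/(3284 + 1/(-11 + 33)) = -172/(3284 + 1/22) = -172/72249/22 = -172*22/72249 = -3784/72249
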